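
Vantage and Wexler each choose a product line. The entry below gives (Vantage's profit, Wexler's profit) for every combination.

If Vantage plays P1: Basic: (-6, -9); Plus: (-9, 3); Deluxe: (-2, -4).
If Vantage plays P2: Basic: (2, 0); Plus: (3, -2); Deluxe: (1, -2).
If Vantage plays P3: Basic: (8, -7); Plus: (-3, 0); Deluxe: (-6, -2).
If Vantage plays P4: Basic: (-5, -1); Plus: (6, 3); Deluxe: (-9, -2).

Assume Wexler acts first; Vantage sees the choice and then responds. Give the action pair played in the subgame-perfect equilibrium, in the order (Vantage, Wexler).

(P4, Plus)

Solve by backward induction (Wexler leads).
- Basic → Vantage plays P3 (best of -6, 2, 8, -5); Wexler gets -7.
- Plus → Vantage plays P4 (best of -9, 3, -3, 6); Wexler gets 3.
- Deluxe → Vantage plays P2 (best of -2, 1, -6, -9); Wexler gets -2.
Maximizing over -7, 3, -2, Wexler chooses Plus. Subgame-perfect outcome: (P4, Plus) with payoffs (6, 3).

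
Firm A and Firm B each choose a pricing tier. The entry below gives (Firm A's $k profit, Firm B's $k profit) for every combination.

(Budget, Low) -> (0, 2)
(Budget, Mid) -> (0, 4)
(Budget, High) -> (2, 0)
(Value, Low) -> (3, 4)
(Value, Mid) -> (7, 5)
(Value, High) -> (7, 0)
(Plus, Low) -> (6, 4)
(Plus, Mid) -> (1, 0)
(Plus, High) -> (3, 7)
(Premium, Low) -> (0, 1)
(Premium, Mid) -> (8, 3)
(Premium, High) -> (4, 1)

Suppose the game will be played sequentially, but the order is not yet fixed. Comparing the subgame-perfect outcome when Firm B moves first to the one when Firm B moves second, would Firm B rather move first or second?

If Firm A leads: Firm B's best replies are Budget→Mid, Value→Mid, Plus→High, Premium→Mid; Firm A's induced payoffs 0, 7, 3, 8; outcome (Premium, Mid), payoffs (8, 3).
If Firm B leads: Firm A's best replies are Low→Plus, Mid→Premium, High→Value; Firm B's induced payoffs 4, 3, 0; outcome (Plus, Low), payoffs (6, 4).
Firm B gets 4 moving first and 3 moving second, so Firm B prefers to move first.

first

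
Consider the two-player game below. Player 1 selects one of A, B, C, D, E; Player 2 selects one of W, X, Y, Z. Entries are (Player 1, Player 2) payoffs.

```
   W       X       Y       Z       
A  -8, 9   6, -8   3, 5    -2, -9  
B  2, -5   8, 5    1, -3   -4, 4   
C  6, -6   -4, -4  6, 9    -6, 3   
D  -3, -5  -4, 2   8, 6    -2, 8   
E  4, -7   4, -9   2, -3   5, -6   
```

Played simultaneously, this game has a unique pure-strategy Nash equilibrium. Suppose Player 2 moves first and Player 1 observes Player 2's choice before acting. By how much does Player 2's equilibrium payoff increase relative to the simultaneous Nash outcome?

1

Work backward from Player 1's decision.
- W → Player 1 plays C (best of -8, 2, 6, -3, 4); Player 2 gets -6.
- X → Player 1 plays B (best of 6, 8, -4, -4, 4); Player 2 gets 5.
- Y → Player 1 plays D (best of 3, 1, 6, 8, 2); Player 2 gets 6.
- Z → Player 1 plays E (best of -2, -4, -6, -2, 5); Player 2 gets -6.
Maximizing over -6, 5, 6, -6, Player 2 chooses Y. Subgame-perfect outcome: (D, Y) with payoffs (8, 6).
Now find the simultaneous Nash equilibrium.
Player 1's best replies: W→C; X→B; Y→D; Z→E.
Player 2's best replies: A→W; B→X; C→Y; D→Z; E→Y.
The unique mutual best reply is (B, X), giving (8, 5).
Player 2's commitment gain: 6 − 5 = 1.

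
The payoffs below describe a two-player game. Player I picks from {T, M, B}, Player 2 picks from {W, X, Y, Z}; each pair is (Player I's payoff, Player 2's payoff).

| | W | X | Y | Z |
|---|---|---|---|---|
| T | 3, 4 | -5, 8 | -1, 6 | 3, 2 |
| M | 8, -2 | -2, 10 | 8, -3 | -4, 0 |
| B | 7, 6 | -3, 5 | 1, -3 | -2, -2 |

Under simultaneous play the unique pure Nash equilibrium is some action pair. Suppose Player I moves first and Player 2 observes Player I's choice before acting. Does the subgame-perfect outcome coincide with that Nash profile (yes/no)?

Backward induction with Player I moving first.
- T → Player 2 plays X (best of 4, 8, 6, 2); Player I gets -5.
- M → Player 2 plays X (best of -2, 10, -3, 0); Player I gets -2.
- B → Player 2 plays W (best of 6, 5, -3, -2); Player I gets 7.
Among -5, -2, 7, the best is 7 at B. Subgame-perfect outcome: (B, W) with payoffs (7, 6).
Under simultaneous play:
Player I's best replies: W→M; X→M; Y→M; Z→T.
Player 2's best replies: T→X; M→X; B→W.
The unique mutual best reply is (M, X), giving (-2, 10).
Sequential outcome (B, W) differs from the Nash profile (M, X).

no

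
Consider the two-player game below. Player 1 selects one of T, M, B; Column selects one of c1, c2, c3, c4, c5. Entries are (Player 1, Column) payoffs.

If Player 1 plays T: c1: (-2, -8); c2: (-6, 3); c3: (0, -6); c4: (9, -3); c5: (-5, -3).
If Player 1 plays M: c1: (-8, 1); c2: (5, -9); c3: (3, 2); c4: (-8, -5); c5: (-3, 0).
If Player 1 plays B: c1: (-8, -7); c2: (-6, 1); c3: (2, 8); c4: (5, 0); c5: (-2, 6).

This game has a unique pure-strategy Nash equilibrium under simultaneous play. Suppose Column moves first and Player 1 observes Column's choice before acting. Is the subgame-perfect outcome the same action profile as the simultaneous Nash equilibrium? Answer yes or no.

Backward induction with Column moving first.
- c1: Player 1 compares -2, -8, -8 and picks T; Column would get -8.
- c2: Player 1 compares -6, 5, -6 and picks M; Column would get -9.
- c3: Player 1 compares 0, 3, 2 and picks M; Column would get 2.
- c4: Player 1 compares 9, -8, 5 and picks T; Column would get -3.
- c5: Player 1 compares -5, -3, -2 and picks B; Column would get 6.
Maximizing over -8, -9, 2, -3, 6, Column chooses c5. Subgame-perfect outcome: (B, c5) with payoffs (-2, 6).
Now find the simultaneous Nash equilibrium.
Player 1's best replies: c1→T; c2→M; c3→M; c4→T; c5→B.
Column's best replies: T→c2; M→c3; B→c3.
The unique mutual best reply is (M, c3), giving (3, 2).
Sequential outcome (B, c5) differs from the Nash profile (M, c3).

no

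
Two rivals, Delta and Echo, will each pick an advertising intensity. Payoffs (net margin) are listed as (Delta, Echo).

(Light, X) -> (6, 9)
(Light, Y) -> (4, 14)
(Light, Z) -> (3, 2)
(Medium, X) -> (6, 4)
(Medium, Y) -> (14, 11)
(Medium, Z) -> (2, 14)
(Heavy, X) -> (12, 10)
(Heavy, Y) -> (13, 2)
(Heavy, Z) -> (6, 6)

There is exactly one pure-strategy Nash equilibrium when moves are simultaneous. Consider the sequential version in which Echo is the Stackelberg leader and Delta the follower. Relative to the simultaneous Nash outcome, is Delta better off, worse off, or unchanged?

better off

Work backward from Delta's decision.
- X → Delta plays Heavy (best of 6, 6, 12); Echo gets 10.
- Y → Delta plays Medium (best of 4, 14, 13); Echo gets 11.
- Z → Delta plays Heavy (best of 3, 2, 6); Echo gets 6.
Maximizing over 10, 11, 6, Echo chooses Y. Subgame-perfect outcome: (Medium, Y) with payoffs (14, 11).
For the simultaneous game, intersect best replies.
Delta's best replies: X→Heavy; Y→Medium; Z→Heavy.
Echo's best replies: Light→Y; Medium→Z; Heavy→X.
The unique mutual best reply is (Heavy, X), giving (12, 10).
Delta earns 14 sequentially versus 12 at the Nash outcome: better off.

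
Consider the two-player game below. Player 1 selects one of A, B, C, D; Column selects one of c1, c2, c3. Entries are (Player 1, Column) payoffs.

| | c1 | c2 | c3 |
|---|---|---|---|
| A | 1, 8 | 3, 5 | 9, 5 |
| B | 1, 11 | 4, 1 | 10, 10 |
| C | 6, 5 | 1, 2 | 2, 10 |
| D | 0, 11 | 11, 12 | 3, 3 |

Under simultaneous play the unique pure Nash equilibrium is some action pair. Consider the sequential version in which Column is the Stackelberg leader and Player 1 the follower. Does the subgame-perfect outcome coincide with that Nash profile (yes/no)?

yes

Work backward from Player 1's decision.
- c1: Player 1 compares 1, 1, 6, 0 and picks C; Column would get 5.
- c2: Player 1 compares 3, 4, 1, 11 and picks D; Column would get 12.
- c3: Player 1 compares 9, 10, 2, 3 and picks B; Column would get 10.
Maximizing over 5, 12, 10, Column chooses c2. Subgame-perfect outcome: (D, c2) with payoffs (11, 12).
Now find the simultaneous Nash equilibrium.
Player 1's best replies: c1→C; c2→D; c3→B.
Column's best replies: A→c1; B→c1; C→c3; D→c2.
Only (D, c2) has each player best-responding; Nash payoffs (11, 12).
Sequential outcome (D, c2) coincides with the Nash profile (D, c2).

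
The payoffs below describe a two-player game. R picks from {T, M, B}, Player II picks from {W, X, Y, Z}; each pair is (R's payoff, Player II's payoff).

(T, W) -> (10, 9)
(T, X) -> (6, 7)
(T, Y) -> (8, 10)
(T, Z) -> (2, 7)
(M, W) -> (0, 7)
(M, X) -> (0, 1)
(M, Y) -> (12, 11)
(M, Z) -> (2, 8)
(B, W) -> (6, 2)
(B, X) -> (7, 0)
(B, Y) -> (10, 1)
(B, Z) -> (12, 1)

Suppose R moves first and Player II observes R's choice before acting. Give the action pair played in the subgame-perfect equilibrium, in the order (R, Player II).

Player II best-responds to each possible R move:
- T: Player II compares 9, 7, 10, 7 and picks Y; R would get 8.
- M: Player II compares 7, 1, 11, 8 and picks Y; R would get 12.
- B: Player II compares 2, 0, 1, 1 and picks W; R would get 6.
R's induced payoffs are 8, 12, 6, so R commits to M. Subgame-perfect outcome: (M, Y) with payoffs (12, 11).

(M, Y)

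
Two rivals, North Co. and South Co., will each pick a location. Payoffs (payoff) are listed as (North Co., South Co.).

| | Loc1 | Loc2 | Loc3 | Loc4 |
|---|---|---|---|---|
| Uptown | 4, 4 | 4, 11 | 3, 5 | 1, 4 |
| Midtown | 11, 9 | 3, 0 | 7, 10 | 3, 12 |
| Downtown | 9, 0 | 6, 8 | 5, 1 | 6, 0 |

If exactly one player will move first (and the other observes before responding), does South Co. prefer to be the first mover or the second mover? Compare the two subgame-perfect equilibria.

first

If North Co. leads: South Co.'s best replies are Uptown→Loc2, Midtown→Loc4, Downtown→Loc2; North Co.'s induced payoffs 4, 3, 6; outcome (Downtown, Loc2), payoffs (6, 8).
If South Co. leads: North Co.'s best replies are Loc1→Midtown, Loc2→Downtown, Loc3→Midtown, Loc4→Downtown; South Co.'s induced payoffs 9, 8, 10, 0; outcome (Midtown, Loc3), payoffs (7, 10).
South Co. gets 10 moving first and 8 moving second, so South Co. prefers to move first.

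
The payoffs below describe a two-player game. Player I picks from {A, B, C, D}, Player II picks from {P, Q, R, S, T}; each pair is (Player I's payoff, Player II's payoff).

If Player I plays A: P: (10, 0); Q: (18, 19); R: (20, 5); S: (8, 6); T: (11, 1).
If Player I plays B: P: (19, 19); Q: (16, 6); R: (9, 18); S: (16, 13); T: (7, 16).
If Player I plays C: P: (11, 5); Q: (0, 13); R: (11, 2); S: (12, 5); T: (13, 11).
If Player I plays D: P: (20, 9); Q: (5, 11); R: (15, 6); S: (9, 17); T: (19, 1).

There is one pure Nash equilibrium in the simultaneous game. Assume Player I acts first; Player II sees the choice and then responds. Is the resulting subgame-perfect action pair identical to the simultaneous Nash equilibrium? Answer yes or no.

no

Solve by backward induction (Player I leads).
- A: BR = Q, leader payoff 18.
- B: BR = P, leader payoff 19.
- C: BR = Q, leader payoff 0.
- D: BR = S, leader payoff 9.
Maximizing over 18, 19, 0, 9, Player I chooses B. Subgame-perfect outcome: (B, P) with payoffs (19, 19).
Now find the simultaneous Nash equilibrium.
Player I's best replies: P→D; Q→A; R→A; S→B; T→D.
Player II's best replies: A→Q; B→P; C→Q; D→S.
The unique mutual best reply is (A, Q), giving (18, 19).
Sequential outcome (B, P) differs from the Nash profile (A, Q).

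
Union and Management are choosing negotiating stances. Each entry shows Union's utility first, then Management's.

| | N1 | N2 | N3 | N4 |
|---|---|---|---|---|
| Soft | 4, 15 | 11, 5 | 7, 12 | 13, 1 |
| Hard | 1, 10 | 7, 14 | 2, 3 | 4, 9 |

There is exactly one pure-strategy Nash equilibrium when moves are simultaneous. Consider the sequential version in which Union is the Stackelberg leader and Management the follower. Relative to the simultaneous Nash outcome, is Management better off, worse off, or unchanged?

worse off

Work backward from Management's decision.
- Soft → Management plays N1 (best of 15, 5, 12, 1); Union gets 4.
- Hard → Management plays N2 (best of 10, 14, 3, 9); Union gets 7.
Among 4, 7, the best is 7 at Hard. Subgame-perfect outcome: (Hard, N2) with payoffs (7, 14).
For the simultaneous game, intersect best replies.
Union's best replies: N1→Soft; N2→Soft; N3→Soft; N4→Soft.
Management's best replies: Soft→N1; Hard→N2.
Only (Soft, N1) has each player best-responding; Nash payoffs (4, 15).
Management earns 14 sequentially versus 15 at the Nash outcome: worse off.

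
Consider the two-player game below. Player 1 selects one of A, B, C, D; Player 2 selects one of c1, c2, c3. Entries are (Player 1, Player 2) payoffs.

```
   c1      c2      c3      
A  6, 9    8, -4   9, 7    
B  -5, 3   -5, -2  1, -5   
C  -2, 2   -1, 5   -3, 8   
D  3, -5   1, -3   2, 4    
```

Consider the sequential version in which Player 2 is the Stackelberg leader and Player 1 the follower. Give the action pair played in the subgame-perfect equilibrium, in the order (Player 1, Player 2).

(A, c1)

Backward induction with Player 2 moving first.
- c1 → Player 1 plays A (best of 6, -5, -2, 3); Player 2 gets 9.
- c2 → Player 1 plays A (best of 8, -5, -1, 1); Player 2 gets -4.
- c3 → Player 1 plays A (best of 9, 1, -3, 2); Player 2 gets 7.
Among 9, -4, 7, the best is 9 at c1. Subgame-perfect outcome: (A, c1) with payoffs (6, 9).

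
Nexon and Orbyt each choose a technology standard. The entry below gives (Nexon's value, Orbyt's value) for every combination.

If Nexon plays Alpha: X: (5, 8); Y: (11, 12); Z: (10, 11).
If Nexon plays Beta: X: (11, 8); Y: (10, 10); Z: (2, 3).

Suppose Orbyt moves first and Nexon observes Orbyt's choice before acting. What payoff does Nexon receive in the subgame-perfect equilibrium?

11

Nexon best-responds to each possible Orbyt move:
- X: Nexon compares 5, 11 and picks Beta; Orbyt would get 8.
- Y: Nexon compares 11, 10 and picks Alpha; Orbyt would get 12.
- Z: Nexon compares 10, 2 and picks Alpha; Orbyt would get 11.
Orbyt's induced payoffs are 8, 12, 11, so Orbyt commits to Y. Subgame-perfect outcome: (Alpha, Y) with payoffs (11, 12).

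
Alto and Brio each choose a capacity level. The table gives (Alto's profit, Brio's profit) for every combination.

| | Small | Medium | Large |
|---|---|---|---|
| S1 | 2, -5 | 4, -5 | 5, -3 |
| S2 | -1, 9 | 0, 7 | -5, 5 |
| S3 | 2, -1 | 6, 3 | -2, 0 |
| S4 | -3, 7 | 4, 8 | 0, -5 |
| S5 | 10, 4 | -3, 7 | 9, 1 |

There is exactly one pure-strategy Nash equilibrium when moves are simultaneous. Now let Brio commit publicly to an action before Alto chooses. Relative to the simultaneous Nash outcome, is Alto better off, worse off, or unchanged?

better off

Backward induction with Brio moving first.
- Small → Alto plays S5 (best of 2, -1, 2, -3, 10); Brio gets 4.
- Medium → Alto plays S3 (best of 4, 0, 6, 4, -3); Brio gets 3.
- Large → Alto plays S5 (best of 5, -5, -2, 0, 9); Brio gets 1.
Maximizing over 4, 3, 1, Brio chooses Small. Subgame-perfect outcome: (S5, Small) with payoffs (10, 4).
Under simultaneous play:
Alto's best replies: Small→S5; Medium→S3; Large→S5.
Brio's best replies: S1→Large; S2→Small; S3→Medium; S4→Medium; S5→Medium.
Only (S3, Medium) has each player best-responding; Nash payoffs (6, 3).
Alto earns 10 sequentially versus 6 at the Nash outcome: better off.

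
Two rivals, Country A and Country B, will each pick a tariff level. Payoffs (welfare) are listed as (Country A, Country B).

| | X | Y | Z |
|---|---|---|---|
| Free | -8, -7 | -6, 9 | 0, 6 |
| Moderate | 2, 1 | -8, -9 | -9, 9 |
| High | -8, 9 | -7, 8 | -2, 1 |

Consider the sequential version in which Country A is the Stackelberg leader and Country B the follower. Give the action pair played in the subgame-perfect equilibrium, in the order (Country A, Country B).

(Free, Y)

Work backward from Country B's decision.
- Free: BR = Y, leader payoff -6.
- Moderate: BR = Z, leader payoff -9.
- High: BR = X, leader payoff -8.
Country A's induced payoffs are -6, -9, -8, so Country A commits to Free. Subgame-perfect outcome: (Free, Y) with payoffs (-6, 9).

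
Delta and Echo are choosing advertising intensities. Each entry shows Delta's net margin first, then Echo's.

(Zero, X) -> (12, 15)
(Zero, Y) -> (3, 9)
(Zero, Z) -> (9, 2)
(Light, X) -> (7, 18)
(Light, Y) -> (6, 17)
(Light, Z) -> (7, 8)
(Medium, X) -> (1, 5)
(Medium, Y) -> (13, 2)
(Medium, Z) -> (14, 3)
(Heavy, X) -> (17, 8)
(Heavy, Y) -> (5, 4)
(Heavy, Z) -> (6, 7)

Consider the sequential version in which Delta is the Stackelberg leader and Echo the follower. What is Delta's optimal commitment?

Heavy

Backward induction with Delta moving first.
- Zero → Echo plays X (best of 15, 9, 2); Delta gets 12.
- Light → Echo plays X (best of 18, 17, 8); Delta gets 7.
- Medium → Echo plays X (best of 5, 2, 3); Delta gets 1.
- Heavy → Echo plays X (best of 8, 4, 7); Delta gets 17.
Delta's induced payoffs are 12, 7, 1, 17, so Delta commits to Heavy. Subgame-perfect outcome: (Heavy, X) with payoffs (17, 8).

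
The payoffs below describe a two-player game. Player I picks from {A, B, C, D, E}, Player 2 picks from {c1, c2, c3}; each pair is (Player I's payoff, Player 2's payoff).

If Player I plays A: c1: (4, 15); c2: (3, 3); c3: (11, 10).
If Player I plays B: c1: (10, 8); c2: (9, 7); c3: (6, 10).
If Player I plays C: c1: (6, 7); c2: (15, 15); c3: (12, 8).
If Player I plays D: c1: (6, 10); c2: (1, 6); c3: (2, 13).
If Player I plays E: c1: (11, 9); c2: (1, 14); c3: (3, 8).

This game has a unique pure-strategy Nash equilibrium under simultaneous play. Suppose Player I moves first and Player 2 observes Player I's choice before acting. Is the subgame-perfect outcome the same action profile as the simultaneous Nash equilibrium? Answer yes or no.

Backward induction with Player I moving first.
- A: BR = c1, leader payoff 4.
- B: BR = c3, leader payoff 6.
- C: BR = c2, leader payoff 15.
- D: BR = c3, leader payoff 2.
- E: BR = c2, leader payoff 1.
Maximizing over 4, 6, 15, 2, 1, Player I chooses C. Subgame-perfect outcome: (C, c2) with payoffs (15, 15).
Now find the simultaneous Nash equilibrium.
Player I's best replies: c1→E; c2→C; c3→C.
Player 2's best replies: A→c1; B→c3; C→c2; D→c3; E→c2.
Only (C, c2) has each player best-responding; Nash payoffs (15, 15).
Sequential outcome (C, c2) coincides with the Nash profile (C, c2).

yes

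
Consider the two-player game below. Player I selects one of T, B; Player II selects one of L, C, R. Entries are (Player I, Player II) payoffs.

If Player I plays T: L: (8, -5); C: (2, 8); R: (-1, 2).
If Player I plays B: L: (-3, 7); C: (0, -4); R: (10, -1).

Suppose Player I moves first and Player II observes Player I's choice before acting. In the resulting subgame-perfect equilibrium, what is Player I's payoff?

2

Backward induction with Player I moving first.
- T: Player II compares -5, 8, 2 and picks C; Player I would get 2.
- B: Player II compares 7, -4, -1 and picks L; Player I would get -3.
Maximizing over 2, -3, Player I chooses T. Subgame-perfect outcome: (T, C) with payoffs (2, 8).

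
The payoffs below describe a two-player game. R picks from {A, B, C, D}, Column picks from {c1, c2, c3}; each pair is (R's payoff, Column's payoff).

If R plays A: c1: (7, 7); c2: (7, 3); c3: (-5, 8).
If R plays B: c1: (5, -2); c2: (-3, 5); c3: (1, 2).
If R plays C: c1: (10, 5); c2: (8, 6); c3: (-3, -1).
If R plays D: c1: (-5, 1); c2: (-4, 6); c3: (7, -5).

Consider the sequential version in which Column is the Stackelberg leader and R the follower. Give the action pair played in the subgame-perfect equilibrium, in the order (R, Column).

(C, c2)

Solve by backward induction (Column leads).
- c1: R compares 7, 5, 10, -5 and picks C; Column would get 5.
- c2: R compares 7, -3, 8, -4 and picks C; Column would get 6.
- c3: R compares -5, 1, -3, 7 and picks D; Column would get -5.
Column's induced payoffs are 5, 6, -5, so Column commits to c2. Subgame-perfect outcome: (C, c2) with payoffs (8, 6).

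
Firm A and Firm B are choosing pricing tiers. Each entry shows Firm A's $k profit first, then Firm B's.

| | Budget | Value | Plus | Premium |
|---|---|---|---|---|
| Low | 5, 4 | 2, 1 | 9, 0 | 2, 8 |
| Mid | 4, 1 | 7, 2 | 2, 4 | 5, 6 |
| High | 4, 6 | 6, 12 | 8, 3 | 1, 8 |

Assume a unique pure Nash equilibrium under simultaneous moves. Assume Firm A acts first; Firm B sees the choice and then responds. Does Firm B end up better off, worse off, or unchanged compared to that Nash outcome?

better off

Backward induction with Firm A moving first.
- Low → Firm B plays Premium (best of 4, 1, 0, 8); Firm A gets 2.
- Mid → Firm B plays Premium (best of 1, 2, 4, 6); Firm A gets 5.
- High → Firm B plays Value (best of 6, 12, 3, 8); Firm A gets 6.
Maximizing over 2, 5, 6, Firm A chooses High. Subgame-perfect outcome: (High, Value) with payoffs (6, 12).
Under simultaneous play:
Firm A's best replies: Budget→Low; Value→Mid; Plus→Low; Premium→Mid.
Firm B's best replies: Low→Premium; Mid→Premium; High→Value.
Only (Mid, Premium) has each player best-responding; Nash payoffs (5, 6).
Firm B earns 12 sequentially versus 6 at the Nash outcome: better off.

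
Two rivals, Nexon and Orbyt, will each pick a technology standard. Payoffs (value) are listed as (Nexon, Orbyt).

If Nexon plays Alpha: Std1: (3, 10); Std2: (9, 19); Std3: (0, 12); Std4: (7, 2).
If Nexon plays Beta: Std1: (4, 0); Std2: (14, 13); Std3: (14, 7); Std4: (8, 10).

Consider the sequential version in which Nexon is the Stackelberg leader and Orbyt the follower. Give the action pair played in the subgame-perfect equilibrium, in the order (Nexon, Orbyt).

Work backward from Orbyt's decision.
- Alpha: Orbyt compares 10, 19, 12, 2 and picks Std2; Nexon would get 9.
- Beta: Orbyt compares 0, 13, 7, 10 and picks Std2; Nexon would get 14.
Among 9, 14, the best is 14 at Beta. Subgame-perfect outcome: (Beta, Std2) with payoffs (14, 13).

(Beta, Std2)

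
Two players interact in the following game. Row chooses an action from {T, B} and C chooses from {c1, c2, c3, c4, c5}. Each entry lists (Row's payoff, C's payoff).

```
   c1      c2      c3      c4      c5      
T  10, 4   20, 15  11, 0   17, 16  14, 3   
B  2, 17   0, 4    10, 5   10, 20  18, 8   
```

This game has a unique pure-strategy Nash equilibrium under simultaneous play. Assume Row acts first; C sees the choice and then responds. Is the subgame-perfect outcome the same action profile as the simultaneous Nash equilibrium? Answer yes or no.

Work backward from C's decision.
- T: BR = c4, leader payoff 17.
- B: BR = c4, leader payoff 10.
Maximizing over 17, 10, Row chooses T. Subgame-perfect outcome: (T, c4) with payoffs (17, 16).
Under simultaneous play:
Row's best replies: c1→T; c2→T; c3→T; c4→T; c5→B.
C's best replies: T→c4; B→c4.
The unique mutual best reply is (T, c4), giving (17, 16).
Sequential outcome (T, c4) coincides with the Nash profile (T, c4).

yes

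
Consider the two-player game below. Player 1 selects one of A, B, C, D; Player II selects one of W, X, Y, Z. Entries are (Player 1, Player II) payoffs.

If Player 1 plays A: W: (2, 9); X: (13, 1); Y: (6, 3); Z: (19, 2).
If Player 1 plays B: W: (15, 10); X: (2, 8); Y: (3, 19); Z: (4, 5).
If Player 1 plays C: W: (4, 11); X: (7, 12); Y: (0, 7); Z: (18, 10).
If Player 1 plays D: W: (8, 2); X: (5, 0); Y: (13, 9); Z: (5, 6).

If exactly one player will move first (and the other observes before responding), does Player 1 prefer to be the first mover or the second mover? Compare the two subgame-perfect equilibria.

If Player 1 leads: Player II's best replies are A→W, B→Y, C→X, D→Y; Player 1's induced payoffs 2, 3, 7, 13; outcome (D, Y), payoffs (13, 9).
If Player II leads: Player 1's best replies are W→B, X→A, Y→D, Z→A; Player II's induced payoffs 10, 1, 9, 2; outcome (B, W), payoffs (15, 10).
Player 1 gets 13 moving first and 15 moving second, so Player 1 prefers to move second.

second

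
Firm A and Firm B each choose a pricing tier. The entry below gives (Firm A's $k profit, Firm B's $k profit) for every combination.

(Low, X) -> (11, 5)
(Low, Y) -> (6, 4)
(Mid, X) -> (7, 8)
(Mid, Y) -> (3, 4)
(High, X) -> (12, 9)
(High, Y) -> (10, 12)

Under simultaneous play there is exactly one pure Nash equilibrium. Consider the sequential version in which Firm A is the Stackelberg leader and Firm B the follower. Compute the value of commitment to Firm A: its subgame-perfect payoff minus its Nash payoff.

1

Work backward from Firm B's decision.
- Low: Firm B compares 5, 4 and picks X; Firm A would get 11.
- Mid: Firm B compares 8, 4 and picks X; Firm A would get 7.
- High: Firm B compares 9, 12 and picks Y; Firm A would get 10.
Among 11, 7, 10, the best is 11 at Low. Subgame-perfect outcome: (Low, X) with payoffs (11, 5).
For the simultaneous game, intersect best replies.
Firm A's best replies: X→High; Y→High.
Firm B's best replies: Low→X; Mid→X; High→Y.
Only (High, Y) has each player best-responding; Nash payoffs (10, 12).
Firm A's commitment gain: 11 − 10 = 1.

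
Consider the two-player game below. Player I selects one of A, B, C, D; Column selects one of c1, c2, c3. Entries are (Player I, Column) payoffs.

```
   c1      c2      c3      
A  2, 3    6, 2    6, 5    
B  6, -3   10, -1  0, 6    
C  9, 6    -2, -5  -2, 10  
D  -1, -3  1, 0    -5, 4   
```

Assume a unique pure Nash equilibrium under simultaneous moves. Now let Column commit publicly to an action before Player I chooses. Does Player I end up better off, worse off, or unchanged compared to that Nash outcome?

Player I best-responds to each possible Column move:
- c1: BR = C, leader payoff 6.
- c2: BR = B, leader payoff -1.
- c3: BR = A, leader payoff 5.
Among 6, -1, 5, the best is 6 at c1. Subgame-perfect outcome: (C, c1) with payoffs (9, 6).
Under simultaneous play:
Player I's best replies: c1→C; c2→B; c3→A.
Column's best replies: A→c3; B→c3; C→c3; D→c3.
Only (A, c3) has each player best-responding; Nash payoffs (6, 5).
Player I earns 9 sequentially versus 6 at the Nash outcome: better off.

better off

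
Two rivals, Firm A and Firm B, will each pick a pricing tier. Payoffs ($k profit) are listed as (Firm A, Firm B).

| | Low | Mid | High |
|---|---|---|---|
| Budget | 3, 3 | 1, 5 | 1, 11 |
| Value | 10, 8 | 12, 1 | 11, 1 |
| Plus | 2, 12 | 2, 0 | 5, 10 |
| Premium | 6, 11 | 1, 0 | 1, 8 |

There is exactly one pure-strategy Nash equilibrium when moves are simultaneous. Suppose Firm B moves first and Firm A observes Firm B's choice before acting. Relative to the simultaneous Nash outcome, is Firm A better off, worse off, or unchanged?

unchanged

Work backward from Firm A's decision.
- Low: BR = Value, leader payoff 8.
- Mid: BR = Value, leader payoff 1.
- High: BR = Value, leader payoff 1.
Firm B's induced payoffs are 8, 1, 1, so Firm B commits to Low. Subgame-perfect outcome: (Value, Low) with payoffs (10, 8).
Under simultaneous play:
Firm A's best replies: Low→Value; Mid→Value; High→Value.
Firm B's best replies: Budget→High; Value→Low; Plus→Low; Premium→Low.
The unique mutual best reply is (Value, Low), giving (10, 8).
Firm A earns 10 sequentially versus 10 at the Nash outcome: unchanged.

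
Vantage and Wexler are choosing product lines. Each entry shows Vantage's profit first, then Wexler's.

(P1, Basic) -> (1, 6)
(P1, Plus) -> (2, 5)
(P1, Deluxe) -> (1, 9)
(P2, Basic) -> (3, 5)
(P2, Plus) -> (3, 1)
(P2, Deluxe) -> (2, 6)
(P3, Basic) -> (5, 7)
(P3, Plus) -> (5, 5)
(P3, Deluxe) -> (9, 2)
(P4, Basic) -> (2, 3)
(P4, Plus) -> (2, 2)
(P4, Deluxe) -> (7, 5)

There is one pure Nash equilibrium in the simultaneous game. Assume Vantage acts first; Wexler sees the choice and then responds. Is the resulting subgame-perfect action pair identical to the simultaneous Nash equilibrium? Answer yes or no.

no

Wexler best-responds to each possible Vantage move:
- P1 → Wexler plays Deluxe (best of 6, 5, 9); Vantage gets 1.
- P2 → Wexler plays Deluxe (best of 5, 1, 6); Vantage gets 2.
- P3 → Wexler plays Basic (best of 7, 5, 2); Vantage gets 5.
- P4 → Wexler plays Deluxe (best of 3, 2, 5); Vantage gets 7.
Among 1, 2, 5, 7, the best is 7 at P4. Subgame-perfect outcome: (P4, Deluxe) with payoffs (7, 5).
Now find the simultaneous Nash equilibrium.
Vantage's best replies: Basic→P3; Plus→P3; Deluxe→P3.
Wexler's best replies: P1→Deluxe; P2→Deluxe; P3→Basic; P4→Deluxe.
The unique mutual best reply is (P3, Basic), giving (5, 7).
Sequential outcome (P4, Deluxe) differs from the Nash profile (P3, Basic).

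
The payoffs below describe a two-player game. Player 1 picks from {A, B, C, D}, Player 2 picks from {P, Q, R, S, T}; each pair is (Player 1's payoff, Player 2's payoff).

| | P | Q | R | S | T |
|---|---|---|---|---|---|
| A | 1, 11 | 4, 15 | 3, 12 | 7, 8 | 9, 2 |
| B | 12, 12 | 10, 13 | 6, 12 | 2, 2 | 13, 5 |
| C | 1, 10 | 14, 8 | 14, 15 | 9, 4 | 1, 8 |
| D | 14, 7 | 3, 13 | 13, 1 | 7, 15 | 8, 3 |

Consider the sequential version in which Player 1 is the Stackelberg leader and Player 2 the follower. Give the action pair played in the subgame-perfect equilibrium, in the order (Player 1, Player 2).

Player 2 best-responds to each possible Player 1 move:
- A: BR = Q, leader payoff 4.
- B: BR = Q, leader payoff 10.
- C: BR = R, leader payoff 14.
- D: BR = S, leader payoff 7.
Maximizing over 4, 10, 14, 7, Player 1 chooses C. Subgame-perfect outcome: (C, R) with payoffs (14, 15).

(C, R)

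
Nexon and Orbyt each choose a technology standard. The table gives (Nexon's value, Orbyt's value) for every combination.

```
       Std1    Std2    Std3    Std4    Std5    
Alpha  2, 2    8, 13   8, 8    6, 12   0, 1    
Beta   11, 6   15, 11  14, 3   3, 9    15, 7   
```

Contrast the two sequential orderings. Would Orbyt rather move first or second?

first

If Nexon leads: Orbyt's best replies are Alpha→Std2, Beta→Std2; Nexon's induced payoffs 8, 15; outcome (Beta, Std2), payoffs (15, 11).
If Orbyt leads: Nexon's best replies are Std1→Beta, Std2→Beta, Std3→Beta, Std4→Alpha, Std5→Beta; Orbyt's induced payoffs 6, 11, 3, 12, 7; outcome (Alpha, Std4), payoffs (6, 12).
Orbyt gets 12 moving first and 11 moving second, so Orbyt prefers to move first.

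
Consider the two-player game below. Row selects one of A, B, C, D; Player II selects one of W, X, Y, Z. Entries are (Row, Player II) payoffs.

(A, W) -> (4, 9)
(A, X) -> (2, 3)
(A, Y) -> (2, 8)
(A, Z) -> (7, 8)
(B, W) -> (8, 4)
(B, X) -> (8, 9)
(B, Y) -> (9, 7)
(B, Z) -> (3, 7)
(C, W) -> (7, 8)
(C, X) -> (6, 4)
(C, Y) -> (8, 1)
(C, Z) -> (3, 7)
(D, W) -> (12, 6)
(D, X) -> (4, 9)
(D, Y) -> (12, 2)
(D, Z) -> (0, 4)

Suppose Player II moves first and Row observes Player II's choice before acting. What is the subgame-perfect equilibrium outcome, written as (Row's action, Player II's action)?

(B, X)

Work backward from Row's decision.
- W: BR = D, leader payoff 6.
- X: BR = B, leader payoff 9.
- Y: BR = D, leader payoff 2.
- Z: BR = A, leader payoff 8.
Among 6, 9, 2, 8, the best is 9 at X. Subgame-perfect outcome: (B, X) with payoffs (8, 9).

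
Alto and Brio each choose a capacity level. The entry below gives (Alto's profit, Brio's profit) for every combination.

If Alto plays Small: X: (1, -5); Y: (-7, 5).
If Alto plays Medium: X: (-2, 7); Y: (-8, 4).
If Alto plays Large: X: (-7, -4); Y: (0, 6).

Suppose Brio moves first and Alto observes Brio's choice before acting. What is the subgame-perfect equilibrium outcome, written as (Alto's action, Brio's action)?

Backward induction with Brio moving first.
- X: BR = Small, leader payoff -5.
- Y: BR = Large, leader payoff 6.
Brio's induced payoffs are -5, 6, so Brio commits to Y. Subgame-perfect outcome: (Large, Y) with payoffs (0, 6).

(Large, Y)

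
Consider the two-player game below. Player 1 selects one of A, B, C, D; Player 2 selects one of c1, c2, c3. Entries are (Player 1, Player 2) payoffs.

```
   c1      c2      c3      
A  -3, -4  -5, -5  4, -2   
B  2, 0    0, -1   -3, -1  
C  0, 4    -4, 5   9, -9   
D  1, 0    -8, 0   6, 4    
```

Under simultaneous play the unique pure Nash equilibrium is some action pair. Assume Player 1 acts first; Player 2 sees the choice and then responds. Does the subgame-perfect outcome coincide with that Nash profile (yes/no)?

no

Backward induction with Player 1 moving first.
- A: Player 2 compares -4, -5, -2 and picks c3; Player 1 would get 4.
- B: Player 2 compares 0, -1, -1 and picks c1; Player 1 would get 2.
- C: Player 2 compares 4, 5, -9 and picks c2; Player 1 would get -4.
- D: Player 2 compares 0, 0, 4 and picks c3; Player 1 would get 6.
Maximizing over 4, 2, -4, 6, Player 1 chooses D. Subgame-perfect outcome: (D, c3) with payoffs (6, 4).
Under simultaneous play:
Player 1's best replies: c1→B; c2→B; c3→C.
Player 2's best replies: A→c3; B→c1; C→c2; D→c3.
Only (B, c1) has each player best-responding; Nash payoffs (2, 0).
Sequential outcome (D, c3) differs from the Nash profile (B, c1).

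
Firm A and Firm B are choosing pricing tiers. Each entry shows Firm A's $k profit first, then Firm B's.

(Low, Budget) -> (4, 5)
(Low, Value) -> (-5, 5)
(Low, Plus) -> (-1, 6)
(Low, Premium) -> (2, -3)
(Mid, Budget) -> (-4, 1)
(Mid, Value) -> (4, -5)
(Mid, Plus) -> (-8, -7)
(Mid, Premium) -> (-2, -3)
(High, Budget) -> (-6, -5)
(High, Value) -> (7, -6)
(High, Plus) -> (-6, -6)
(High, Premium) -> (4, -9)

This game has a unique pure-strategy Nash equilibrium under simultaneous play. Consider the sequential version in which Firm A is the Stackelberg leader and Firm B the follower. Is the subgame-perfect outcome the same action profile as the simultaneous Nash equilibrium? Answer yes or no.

Work backward from Firm B's decision.
- Low → Firm B plays Plus (best of 5, 5, 6, -3); Firm A gets -1.
- Mid → Firm B plays Budget (best of 1, -5, -7, -3); Firm A gets -4.
- High → Firm B plays Budget (best of -5, -6, -6, -9); Firm A gets -6.
Among -1, -4, -6, the best is -1 at Low. Subgame-perfect outcome: (Low, Plus) with payoffs (-1, 6).
Under simultaneous play:
Firm A's best replies: Budget→Low; Value→High; Plus→Low; Premium→High.
Firm B's best replies: Low→Plus; Mid→Budget; High→Budget.
The unique mutual best reply is (Low, Plus), giving (-1, 6).
Sequential outcome (Low, Plus) coincides with the Nash profile (Low, Plus).

yes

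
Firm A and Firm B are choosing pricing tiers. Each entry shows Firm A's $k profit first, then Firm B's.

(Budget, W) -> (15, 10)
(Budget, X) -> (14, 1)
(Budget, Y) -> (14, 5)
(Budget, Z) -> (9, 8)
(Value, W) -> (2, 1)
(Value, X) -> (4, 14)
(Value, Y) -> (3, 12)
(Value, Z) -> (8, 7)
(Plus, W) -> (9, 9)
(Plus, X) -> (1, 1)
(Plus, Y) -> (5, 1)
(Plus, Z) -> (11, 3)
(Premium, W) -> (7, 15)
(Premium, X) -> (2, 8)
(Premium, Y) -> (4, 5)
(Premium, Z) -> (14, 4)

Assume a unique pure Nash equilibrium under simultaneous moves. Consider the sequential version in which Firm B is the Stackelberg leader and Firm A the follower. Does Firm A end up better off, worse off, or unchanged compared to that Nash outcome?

Backward induction with Firm B moving first.
- W: BR = Budget, leader payoff 10.
- X: BR = Budget, leader payoff 1.
- Y: BR = Budget, leader payoff 5.
- Z: BR = Premium, leader payoff 4.
Firm B's induced payoffs are 10, 1, 5, 4, so Firm B commits to W. Subgame-perfect outcome: (Budget, W) with payoffs (15, 10).
Under simultaneous play:
Firm A's best replies: W→Budget; X→Budget; Y→Budget; Z→Premium.
Firm B's best replies: Budget→W; Value→X; Plus→W; Premium→W.
Only (Budget, W) has each player best-responding; Nash payoffs (15, 10).
Firm A earns 15 sequentially versus 15 at the Nash outcome: unchanged.

unchanged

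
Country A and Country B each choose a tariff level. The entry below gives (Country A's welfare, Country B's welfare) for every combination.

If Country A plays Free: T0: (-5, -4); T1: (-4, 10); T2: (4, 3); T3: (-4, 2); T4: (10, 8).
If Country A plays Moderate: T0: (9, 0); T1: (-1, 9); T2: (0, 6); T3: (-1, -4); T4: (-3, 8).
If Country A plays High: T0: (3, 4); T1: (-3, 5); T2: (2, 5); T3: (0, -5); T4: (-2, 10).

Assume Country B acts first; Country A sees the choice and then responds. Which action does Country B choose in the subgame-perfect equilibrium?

T1

Backward induction with Country B moving first.
- T0: Country A compares -5, 9, 3 and picks Moderate; Country B would get 0.
- T1: Country A compares -4, -1, -3 and picks Moderate; Country B would get 9.
- T2: Country A compares 4, 0, 2 and picks Free; Country B would get 3.
- T3: Country A compares -4, -1, 0 and picks High; Country B would get -5.
- T4: Country A compares 10, -3, -2 and picks Free; Country B would get 8.
Country B's induced payoffs are 0, 9, 3, -5, 8, so Country B commits to T1. Subgame-perfect outcome: (Moderate, T1) with payoffs (-1, 9).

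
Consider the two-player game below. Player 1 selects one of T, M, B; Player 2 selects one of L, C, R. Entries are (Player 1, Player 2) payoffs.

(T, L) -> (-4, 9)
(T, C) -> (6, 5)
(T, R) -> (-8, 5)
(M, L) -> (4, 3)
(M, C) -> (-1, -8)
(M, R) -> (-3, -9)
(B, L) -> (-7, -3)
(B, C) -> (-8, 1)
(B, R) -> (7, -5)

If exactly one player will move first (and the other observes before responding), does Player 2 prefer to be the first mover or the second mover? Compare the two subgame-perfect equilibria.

first

If Player 1 leads: Player 2's best replies are T→L, M→L, B→C; Player 1's induced payoffs -4, 4, -8; outcome (M, L), payoffs (4, 3).
If Player 2 leads: Player 1's best replies are L→M, C→T, R→B; Player 2's induced payoffs 3, 5, -5; outcome (T, C), payoffs (6, 5).
Player 2 gets 5 moving first and 3 moving second, so Player 2 prefers to move first.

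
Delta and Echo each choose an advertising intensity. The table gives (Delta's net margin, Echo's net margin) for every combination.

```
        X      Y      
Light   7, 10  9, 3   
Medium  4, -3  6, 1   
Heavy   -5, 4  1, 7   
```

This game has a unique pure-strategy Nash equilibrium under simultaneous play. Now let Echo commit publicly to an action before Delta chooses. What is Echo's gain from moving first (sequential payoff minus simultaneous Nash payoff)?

Backward induction with Echo moving first.
- X: Delta compares 7, 4, -5 and picks Light; Echo would get 10.
- Y: Delta compares 9, 6, 1 and picks Light; Echo would get 3.
Among 10, 3, the best is 10 at X. Subgame-perfect outcome: (Light, X) with payoffs (7, 10).
For the simultaneous game, intersect best replies.
Delta's best replies: X→Light; Y→Light.
Echo's best replies: Light→X; Medium→Y; Heavy→Y.
Only (Light, X) has each player best-responding; Nash payoffs (7, 10).
Echo's commitment gain: 10 − 10 = 0.

0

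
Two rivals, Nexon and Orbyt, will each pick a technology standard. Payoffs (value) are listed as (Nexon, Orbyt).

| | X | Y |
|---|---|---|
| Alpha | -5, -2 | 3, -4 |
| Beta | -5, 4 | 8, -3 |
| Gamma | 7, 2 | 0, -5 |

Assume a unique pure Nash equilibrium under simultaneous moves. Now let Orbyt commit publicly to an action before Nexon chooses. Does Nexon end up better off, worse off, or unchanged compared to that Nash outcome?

Solve by backward induction (Orbyt leads).
- X: BR = Gamma, leader payoff 2.
- Y: BR = Beta, leader payoff -3.
Among 2, -3, the best is 2 at X. Subgame-perfect outcome: (Gamma, X) with payoffs (7, 2).
Now find the simultaneous Nash equilibrium.
Nexon's best replies: X→Gamma; Y→Beta.
Orbyt's best replies: Alpha→X; Beta→X; Gamma→X.
Only (Gamma, X) has each player best-responding; Nash payoffs (7, 2).
Nexon earns 7 sequentially versus 7 at the Nash outcome: unchanged.

unchanged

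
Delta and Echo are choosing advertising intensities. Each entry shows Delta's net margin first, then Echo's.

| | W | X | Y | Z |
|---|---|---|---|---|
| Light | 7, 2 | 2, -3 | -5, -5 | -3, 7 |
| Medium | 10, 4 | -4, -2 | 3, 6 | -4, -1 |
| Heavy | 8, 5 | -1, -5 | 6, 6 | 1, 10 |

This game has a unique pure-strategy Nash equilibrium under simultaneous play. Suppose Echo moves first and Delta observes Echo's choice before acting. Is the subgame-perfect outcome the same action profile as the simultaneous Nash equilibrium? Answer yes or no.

Delta best-responds to each possible Echo move:
- W: Delta compares 7, 10, 8 and picks Medium; Echo would get 4.
- X: Delta compares 2, -4, -1 and picks Light; Echo would get -3.
- Y: Delta compares -5, 3, 6 and picks Heavy; Echo would get 6.
- Z: Delta compares -3, -4, 1 and picks Heavy; Echo would get 10.
Maximizing over 4, -3, 6, 10, Echo chooses Z. Subgame-perfect outcome: (Heavy, Z) with payoffs (1, 10).
Now find the simultaneous Nash equilibrium.
Delta's best replies: W→Medium; X→Light; Y→Heavy; Z→Heavy.
Echo's best replies: Light→Z; Medium→Y; Heavy→Z.
The unique mutual best reply is (Heavy, Z), giving (1, 10).
Sequential outcome (Heavy, Z) coincides with the Nash profile (Heavy, Z).

yes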